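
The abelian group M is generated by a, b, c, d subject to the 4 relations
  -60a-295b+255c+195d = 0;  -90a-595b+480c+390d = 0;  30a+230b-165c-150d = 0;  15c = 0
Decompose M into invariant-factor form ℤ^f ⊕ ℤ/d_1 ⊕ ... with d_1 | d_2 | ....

rank_ℚ(R)=4; free=4−4=0
SNF(R) diag = [5, 15, 15, 30] → torsion [5, 15, 15, 30]

Answer: M ≅ ℤ/5 ⊕ ℤ/15 ⊕ ℤ/15 ⊕ ℤ/30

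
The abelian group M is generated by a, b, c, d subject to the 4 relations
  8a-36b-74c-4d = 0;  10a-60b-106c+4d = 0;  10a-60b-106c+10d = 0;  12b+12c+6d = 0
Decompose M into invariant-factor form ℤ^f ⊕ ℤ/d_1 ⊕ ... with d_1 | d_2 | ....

rank_ℚ(R)=4; free=4−4=0
SNF(R) diag = [2, 6, 6, 12] → torsion [2, 6, 6, 12]

Answer: M ≅ ℤ/2 ⊕ ℤ/6 ⊕ ℤ/6 ⊕ ℤ/12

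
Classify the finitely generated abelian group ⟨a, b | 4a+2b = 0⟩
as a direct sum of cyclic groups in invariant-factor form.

Answer: M ≅ ℤ^1 ⊕ ℤ/2

Derivation:
rank_ℚ(R)=1; free=2−1=1
SNF(R) diag = [2] → torsion [2]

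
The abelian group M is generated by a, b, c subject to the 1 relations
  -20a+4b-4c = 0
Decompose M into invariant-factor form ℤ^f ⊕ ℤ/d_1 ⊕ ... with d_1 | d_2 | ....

rank_ℚ(R)=1; free=3−1=2
SNF(R) diag = [4] → torsion [4]

Answer: M ≅ ℤ^2 ⊕ ℤ/4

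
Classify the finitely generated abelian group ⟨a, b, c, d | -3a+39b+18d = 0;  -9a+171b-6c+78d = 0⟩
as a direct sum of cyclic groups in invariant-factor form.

Answer: M ≅ ℤ^2 ⊕ ℤ/3 ⊕ ℤ/6

Derivation:
rank_ℚ(R)=2; free=4−2=2
SNF(R) diag = [3, 6] → torsion [3, 6]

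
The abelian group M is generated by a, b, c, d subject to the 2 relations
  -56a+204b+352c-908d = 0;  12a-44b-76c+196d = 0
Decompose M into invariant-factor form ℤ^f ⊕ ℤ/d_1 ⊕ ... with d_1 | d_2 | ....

Answer: M ≅ ℤ^2 ⊕ ℤ/4 ⊕ ℤ/4

Derivation:
rank_ℚ(R)=2; free=4−2=2
SNF(R) diag = [4, 4] → torsion [4, 4]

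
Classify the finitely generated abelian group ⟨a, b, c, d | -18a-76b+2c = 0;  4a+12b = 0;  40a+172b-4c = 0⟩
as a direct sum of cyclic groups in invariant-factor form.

rank_ℚ(R)=3; free=4−3=1
SNF(R) diag = [2, 4, 8] → torsion [2, 4, 8]

Answer: M ≅ ℤ^1 ⊕ ℤ/2 ⊕ ℤ/4 ⊕ ℤ/8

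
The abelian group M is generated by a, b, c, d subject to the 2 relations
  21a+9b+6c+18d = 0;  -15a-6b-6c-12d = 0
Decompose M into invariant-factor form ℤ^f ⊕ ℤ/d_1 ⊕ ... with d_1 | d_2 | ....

Answer: M ≅ ℤ^2 ⊕ ℤ/3 ⊕ ℤ/3

Derivation:
rank_ℚ(R)=2; free=4−2=2
SNF(R) diag = [3, 3] → torsion [3, 3]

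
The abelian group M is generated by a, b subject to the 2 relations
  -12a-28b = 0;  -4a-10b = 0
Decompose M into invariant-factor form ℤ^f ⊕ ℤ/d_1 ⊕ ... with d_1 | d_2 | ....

rank_ℚ(R)=2; free=2−2=0
SNF(R) diag = [2, 4] → torsion [2, 4]

Answer: M ≅ ℤ/2 ⊕ ℤ/4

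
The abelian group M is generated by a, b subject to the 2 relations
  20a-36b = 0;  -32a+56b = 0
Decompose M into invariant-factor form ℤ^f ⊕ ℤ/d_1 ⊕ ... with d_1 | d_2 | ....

Answer: M ≅ ℤ/4 ⊕ ℤ/8

Derivation:
rank_ℚ(R)=2; free=2−2=0
SNF(R) diag = [4, 8] → torsion [4, 8]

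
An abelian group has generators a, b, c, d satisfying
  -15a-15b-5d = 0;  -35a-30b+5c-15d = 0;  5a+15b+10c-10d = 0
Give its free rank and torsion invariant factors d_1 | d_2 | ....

rank_ℚ(R)=3; free=4−3=1
SNF(R) diag = [5, 5, 15] → torsion [5, 5, 15]

Answer: M ≅ ℤ^1 ⊕ ℤ/5 ⊕ ℤ/5 ⊕ ℤ/15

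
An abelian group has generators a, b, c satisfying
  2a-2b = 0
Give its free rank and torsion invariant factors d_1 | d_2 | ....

rank_ℚ(R)=1; free=3−1=2
SNF(R) diag = [2] → torsion [2]

Answer: M ≅ ℤ^2 ⊕ ℤ/2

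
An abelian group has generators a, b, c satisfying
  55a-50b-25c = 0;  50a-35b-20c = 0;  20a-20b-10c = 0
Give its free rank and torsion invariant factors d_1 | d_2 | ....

Answer: M ≅ ℤ/5 ⊕ ℤ/5 ⊕ ℤ/10

Derivation:
rank_ℚ(R)=3; free=3−3=0
SNF(R) diag = [5, 5, 10] → torsion [5, 5, 10]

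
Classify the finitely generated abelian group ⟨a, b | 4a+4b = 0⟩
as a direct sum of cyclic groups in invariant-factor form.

rank_ℚ(R)=1; free=2−1=1
SNF(R) diag = [4] → torsion [4]

Answer: M ≅ ℤ^1 ⊕ ℤ/4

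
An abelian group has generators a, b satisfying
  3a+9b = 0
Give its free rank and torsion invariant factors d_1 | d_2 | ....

Answer: M ≅ ℤ^1 ⊕ ℤ/3

Derivation:
rank_ℚ(R)=1; free=2−1=1
SNF(R) diag = [3] → torsion [3]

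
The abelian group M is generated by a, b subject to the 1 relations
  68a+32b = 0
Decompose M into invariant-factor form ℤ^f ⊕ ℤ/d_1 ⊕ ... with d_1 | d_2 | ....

rank_ℚ(R)=1; free=2−1=1
SNF(R) diag = [4] → torsion [4]

Answer: M ≅ ℤ^1 ⊕ ℤ/4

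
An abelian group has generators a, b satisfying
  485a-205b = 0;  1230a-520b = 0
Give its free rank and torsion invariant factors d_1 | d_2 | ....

rank_ℚ(R)=2; free=2−2=0
SNF(R) diag = [5, 10] → torsion [5, 10]

Answer: M ≅ ℤ/5 ⊕ ℤ/10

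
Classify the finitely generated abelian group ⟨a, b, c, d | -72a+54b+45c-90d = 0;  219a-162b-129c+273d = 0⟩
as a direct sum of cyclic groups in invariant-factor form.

Answer: M ≅ ℤ^2 ⊕ ℤ/3 ⊕ ℤ/9

Derivation:
rank_ℚ(R)=2; free=4−2=2
SNF(R) diag = [3, 9] → torsion [3, 9]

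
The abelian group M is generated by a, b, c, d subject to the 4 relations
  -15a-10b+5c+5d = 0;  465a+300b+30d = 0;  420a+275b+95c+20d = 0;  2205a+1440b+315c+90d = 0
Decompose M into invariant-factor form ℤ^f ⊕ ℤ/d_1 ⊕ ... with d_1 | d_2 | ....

Answer: M ≅ ℤ/5 ⊕ ℤ/15 ⊕ ℤ/45 ⊕ ℤ/135

Derivation:
rank_ℚ(R)=4; free=4−4=0
SNF(R) diag = [5, 15, 45, 135] → torsion [5, 15, 45, 135]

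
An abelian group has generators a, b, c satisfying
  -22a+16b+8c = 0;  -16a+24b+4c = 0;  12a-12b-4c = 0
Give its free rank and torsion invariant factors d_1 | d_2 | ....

rank_ℚ(R)=3; free=3−3=0
SNF(R) diag = [2, 4, 4] → torsion [2, 4, 4]

Answer: M ≅ ℤ/2 ⊕ ℤ/4 ⊕ ℤ/4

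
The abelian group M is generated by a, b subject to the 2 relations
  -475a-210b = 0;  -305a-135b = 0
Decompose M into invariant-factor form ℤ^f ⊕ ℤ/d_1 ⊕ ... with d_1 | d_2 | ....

Answer: M ≅ ℤ/5 ⊕ ℤ/15

Derivation:
rank_ℚ(R)=2; free=2−2=0
SNF(R) diag = [5, 15] → torsion [5, 15]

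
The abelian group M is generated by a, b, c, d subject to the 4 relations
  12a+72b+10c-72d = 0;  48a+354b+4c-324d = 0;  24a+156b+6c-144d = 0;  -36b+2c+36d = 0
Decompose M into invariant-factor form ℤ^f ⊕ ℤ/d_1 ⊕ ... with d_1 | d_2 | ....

Answer: M ≅ ℤ/2 ⊕ ℤ/6 ⊕ ℤ/12 ⊕ ℤ/36

Derivation:
rank_ℚ(R)=4; free=4−4=0
SNF(R) diag = [2, 6, 12, 36] → torsion [2, 6, 12, 36]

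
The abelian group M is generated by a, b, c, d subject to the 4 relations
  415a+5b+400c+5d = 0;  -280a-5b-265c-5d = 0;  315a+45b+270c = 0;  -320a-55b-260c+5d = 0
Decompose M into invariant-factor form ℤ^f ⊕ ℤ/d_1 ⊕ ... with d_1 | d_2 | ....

Answer: M ≅ ℤ/5 ⊕ ℤ/15 ⊕ ℤ/45 ⊕ ℤ/135

Derivation:
rank_ℚ(R)=4; free=4−4=0
SNF(R) diag = [5, 15, 45, 135] → torsion [5, 15, 45, 135]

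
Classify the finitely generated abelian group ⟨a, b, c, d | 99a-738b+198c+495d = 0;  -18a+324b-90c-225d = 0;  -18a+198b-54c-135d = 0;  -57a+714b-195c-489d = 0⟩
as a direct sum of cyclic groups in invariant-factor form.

Answer: M ≅ ℤ/3 ⊕ ℤ/9 ⊕ ℤ/9 ⊕ ℤ/18

Derivation:
rank_ℚ(R)=4; free=4−4=0
SNF(R) diag = [3, 9, 9, 18] → torsion [3, 9, 9, 18]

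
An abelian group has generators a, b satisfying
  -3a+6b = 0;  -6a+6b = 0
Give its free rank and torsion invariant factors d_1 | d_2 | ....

Answer: M ≅ ℤ/3 ⊕ ℤ/6

Derivation:
rank_ℚ(R)=2; free=2−2=0
SNF(R) diag = [3, 6] → torsion [3, 6]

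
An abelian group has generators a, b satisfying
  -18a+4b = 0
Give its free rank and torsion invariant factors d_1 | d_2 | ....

Answer: M ≅ ℤ^1 ⊕ ℤ/2

Derivation:
rank_ℚ(R)=1; free=2−1=1
SNF(R) diag = [2] → torsion [2]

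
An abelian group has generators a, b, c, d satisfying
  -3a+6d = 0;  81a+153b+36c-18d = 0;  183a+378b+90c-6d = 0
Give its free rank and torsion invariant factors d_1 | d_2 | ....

Answer: M ≅ ℤ^1 ⊕ ℤ/3 ⊕ ℤ/9 ⊕ ℤ/18

Derivation:
rank_ℚ(R)=3; free=4−3=1
SNF(R) diag = [3, 9, 18] → torsion [3, 9, 18]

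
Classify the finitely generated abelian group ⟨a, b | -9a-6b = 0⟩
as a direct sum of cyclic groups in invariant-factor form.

Answer: M ≅ ℤ^1 ⊕ ℤ/3

Derivation:
rank_ℚ(R)=1; free=2−1=1
SNF(R) diag = [3] → torsion [3]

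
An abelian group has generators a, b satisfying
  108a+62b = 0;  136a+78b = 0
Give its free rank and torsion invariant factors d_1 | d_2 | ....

Answer: M ≅ ℤ/2 ⊕ ℤ/4

Derivation:
rank_ℚ(R)=2; free=2−2=0
SNF(R) diag = [2, 4] → torsion [2, 4]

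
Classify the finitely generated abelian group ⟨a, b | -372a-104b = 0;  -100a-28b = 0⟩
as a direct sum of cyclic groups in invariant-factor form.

rank_ℚ(R)=2; free=2−2=0
SNF(R) diag = [4, 4] → torsion [4, 4]

Answer: M ≅ ℤ/4 ⊕ ℤ/4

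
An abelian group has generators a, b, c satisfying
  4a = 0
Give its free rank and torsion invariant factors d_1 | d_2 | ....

Answer: M ≅ ℤ^2 ⊕ ℤ/4

Derivation:
rank_ℚ(R)=1; free=3−1=2
SNF(R) diag = [4] → torsion [4]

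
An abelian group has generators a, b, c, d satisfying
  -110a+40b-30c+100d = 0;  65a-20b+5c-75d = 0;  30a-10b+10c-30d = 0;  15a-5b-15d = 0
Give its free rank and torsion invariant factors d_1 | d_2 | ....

Answer: M ≅ ℤ/5 ⊕ ℤ/5 ⊕ ℤ/10 ⊕ ℤ/10

Derivation:
rank_ℚ(R)=4; free=4−4=0
SNF(R) diag = [5, 5, 10, 10] → torsion [5, 5, 10, 10]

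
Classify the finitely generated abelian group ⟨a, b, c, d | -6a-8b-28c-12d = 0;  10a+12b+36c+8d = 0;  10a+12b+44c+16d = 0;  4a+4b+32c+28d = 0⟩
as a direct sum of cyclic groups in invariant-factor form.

Answer: M ≅ ℤ/2 ⊕ ℤ/4 ⊕ ℤ/8 ⊕ ℤ/8

Derivation:
rank_ℚ(R)=4; free=4−4=0
SNF(R) diag = [2, 4, 8, 8] → torsion [2, 4, 8, 8]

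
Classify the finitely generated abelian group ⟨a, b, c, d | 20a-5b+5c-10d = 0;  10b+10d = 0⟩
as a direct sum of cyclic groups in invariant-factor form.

Answer: M ≅ ℤ^2 ⊕ ℤ/5 ⊕ ℤ/10

Derivation:
rank_ℚ(R)=2; free=4−2=2
SNF(R) diag = [5, 10] → torsion [5, 10]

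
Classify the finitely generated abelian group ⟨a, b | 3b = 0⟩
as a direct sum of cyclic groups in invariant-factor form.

Answer: M ≅ ℤ^1 ⊕ ℤ/3

Derivation:
rank_ℚ(R)=1; free=2−1=1
SNF(R) diag = [3] → torsion [3]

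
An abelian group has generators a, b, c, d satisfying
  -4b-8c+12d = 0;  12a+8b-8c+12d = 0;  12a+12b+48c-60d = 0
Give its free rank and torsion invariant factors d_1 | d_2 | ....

Answer: M ≅ ℤ^1 ⊕ ℤ/4 ⊕ ℤ/12 ⊕ ℤ/12

Derivation:
rank_ℚ(R)=3; free=4−3=1
SNF(R) diag = [4, 12, 12] → torsion [4, 12, 12]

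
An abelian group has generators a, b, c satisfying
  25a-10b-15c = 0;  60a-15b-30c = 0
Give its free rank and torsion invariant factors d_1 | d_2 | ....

Answer: M ≅ ℤ^1 ⊕ ℤ/5 ⊕ ℤ/15

Derivation:
rank_ℚ(R)=2; free=3−2=1
SNF(R) diag = [5, 15] → torsion [5, 15]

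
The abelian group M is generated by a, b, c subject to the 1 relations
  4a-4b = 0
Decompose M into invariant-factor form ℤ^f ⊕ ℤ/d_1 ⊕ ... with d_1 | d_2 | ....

Answer: M ≅ ℤ^2 ⊕ ℤ/4

Derivation:
rank_ℚ(R)=1; free=3−1=2
SNF(R) diag = [4] → torsion [4]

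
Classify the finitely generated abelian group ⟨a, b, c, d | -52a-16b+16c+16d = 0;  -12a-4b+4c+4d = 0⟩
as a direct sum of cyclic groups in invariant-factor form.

Answer: M ≅ ℤ^2 ⊕ ℤ/4 ⊕ ℤ/4

Derivation:
rank_ℚ(R)=2; free=4−2=2
SNF(R) diag = [4, 4] → torsion [4, 4]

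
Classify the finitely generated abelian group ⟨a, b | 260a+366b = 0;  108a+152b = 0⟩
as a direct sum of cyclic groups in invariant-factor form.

Answer: M ≅ ℤ/2 ⊕ ℤ/4

Derivation:
rank_ℚ(R)=2; free=2−2=0
SNF(R) diag = [2, 4] → torsion [2, 4]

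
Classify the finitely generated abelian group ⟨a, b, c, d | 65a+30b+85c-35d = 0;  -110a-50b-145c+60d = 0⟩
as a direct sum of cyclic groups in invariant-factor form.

Answer: M ≅ ℤ^2 ⊕ ℤ/5 ⊕ ℤ/5

Derivation:
rank_ℚ(R)=2; free=4−2=2
SNF(R) diag = [5, 5] → torsion [5, 5]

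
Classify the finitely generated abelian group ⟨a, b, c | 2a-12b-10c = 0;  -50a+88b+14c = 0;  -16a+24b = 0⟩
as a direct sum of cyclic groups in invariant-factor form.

rank_ℚ(R)=3; free=3−3=0
SNF(R) diag = [2, 4, 8] → torsion [2, 4, 8]

Answer: M ≅ ℤ/2 ⊕ ℤ/4 ⊕ ℤ/8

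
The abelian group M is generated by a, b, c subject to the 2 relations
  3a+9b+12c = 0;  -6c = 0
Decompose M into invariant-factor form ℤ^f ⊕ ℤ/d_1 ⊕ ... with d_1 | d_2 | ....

rank_ℚ(R)=2; free=3−2=1
SNF(R) diag = [3, 6] → torsion [3, 6]

Answer: M ≅ ℤ^1 ⊕ ℤ/3 ⊕ ℤ/6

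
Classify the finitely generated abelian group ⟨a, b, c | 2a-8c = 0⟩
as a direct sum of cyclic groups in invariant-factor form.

rank_ℚ(R)=1; free=3−1=2
SNF(R) diag = [2] → torsion [2]

Answer: M ≅ ℤ^2 ⊕ ℤ/2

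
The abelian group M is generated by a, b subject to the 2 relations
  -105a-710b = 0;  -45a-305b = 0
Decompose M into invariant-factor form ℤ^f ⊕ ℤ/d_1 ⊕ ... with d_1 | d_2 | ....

Answer: M ≅ ℤ/5 ⊕ ℤ/15

Derivation:
rank_ℚ(R)=2; free=2−2=0
SNF(R) diag = [5, 15] → torsion [5, 15]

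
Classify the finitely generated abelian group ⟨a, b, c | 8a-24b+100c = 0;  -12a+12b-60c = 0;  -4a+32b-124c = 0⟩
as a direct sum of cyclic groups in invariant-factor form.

Answer: M ≅ ℤ/4 ⊕ ℤ/4 ⊕ ℤ/12

Derivation:
rank_ℚ(R)=3; free=3−3=0
SNF(R) diag = [4, 4, 12] → torsion [4, 4, 12]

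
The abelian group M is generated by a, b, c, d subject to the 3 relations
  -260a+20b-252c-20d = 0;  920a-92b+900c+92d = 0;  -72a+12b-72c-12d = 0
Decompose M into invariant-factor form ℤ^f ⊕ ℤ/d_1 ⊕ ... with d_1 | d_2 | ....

rank_ℚ(R)=3; free=4−3=1
SNF(R) diag = [4, 12, 36] → torsion [4, 12, 36]

Answer: M ≅ ℤ^1 ⊕ ℤ/4 ⊕ ℤ/12 ⊕ ℤ/36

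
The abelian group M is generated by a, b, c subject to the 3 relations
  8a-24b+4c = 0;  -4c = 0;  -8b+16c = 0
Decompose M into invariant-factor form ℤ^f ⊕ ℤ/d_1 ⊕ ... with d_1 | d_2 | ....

Answer: M ≅ ℤ/4 ⊕ ℤ/8 ⊕ ℤ/8

Derivation:
rank_ℚ(R)=3; free=3−3=0
SNF(R) diag = [4, 8, 8] → torsion [4, 8, 8]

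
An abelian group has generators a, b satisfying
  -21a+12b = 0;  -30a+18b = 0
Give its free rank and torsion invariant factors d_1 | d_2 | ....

Answer: M ≅ ℤ/3 ⊕ ℤ/6

Derivation:
rank_ℚ(R)=2; free=2−2=0
SNF(R) diag = [3, 6] → torsion [3, 6]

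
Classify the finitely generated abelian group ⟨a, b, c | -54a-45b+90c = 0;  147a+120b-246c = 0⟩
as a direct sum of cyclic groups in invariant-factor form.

Answer: M ≅ ℤ^1 ⊕ ℤ/3 ⊕ ℤ/9

Derivation:
rank_ℚ(R)=2; free=3−2=1
SNF(R) diag = [3, 9] → torsion [3, 9]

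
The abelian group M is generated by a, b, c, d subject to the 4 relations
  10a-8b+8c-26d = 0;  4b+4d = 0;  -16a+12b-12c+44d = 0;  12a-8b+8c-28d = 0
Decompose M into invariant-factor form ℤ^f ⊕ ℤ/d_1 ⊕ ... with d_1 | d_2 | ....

Answer: M ≅ ℤ/2 ⊕ ℤ/4 ⊕ ℤ/4 ⊕ ℤ/8

Derivation:
rank_ℚ(R)=4; free=4−4=0
SNF(R) diag = [2, 4, 4, 8] → torsion [2, 4, 4, 8]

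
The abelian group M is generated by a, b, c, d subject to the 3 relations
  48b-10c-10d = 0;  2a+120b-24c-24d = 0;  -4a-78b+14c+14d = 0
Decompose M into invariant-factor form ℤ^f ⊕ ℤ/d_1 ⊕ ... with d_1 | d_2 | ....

Answer: M ≅ ℤ^1 ⊕ ℤ/2 ⊕ ℤ/2 ⊕ ℤ/6

Derivation:
rank_ℚ(R)=3; free=4−3=1
SNF(R) diag = [2, 2, 6] → torsion [2, 2, 6]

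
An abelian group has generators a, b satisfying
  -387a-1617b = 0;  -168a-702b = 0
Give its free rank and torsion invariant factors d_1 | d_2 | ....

rank_ℚ(R)=2; free=2−2=0
SNF(R) diag = [3, 6] → torsion [3, 6]

Answer: M ≅ ℤ/3 ⊕ ℤ/6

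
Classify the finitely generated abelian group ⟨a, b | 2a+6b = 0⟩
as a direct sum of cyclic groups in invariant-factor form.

rank_ℚ(R)=1; free=2−1=1
SNF(R) diag = [2] → torsion [2]

Answer: M ≅ ℤ^1 ⊕ ℤ/2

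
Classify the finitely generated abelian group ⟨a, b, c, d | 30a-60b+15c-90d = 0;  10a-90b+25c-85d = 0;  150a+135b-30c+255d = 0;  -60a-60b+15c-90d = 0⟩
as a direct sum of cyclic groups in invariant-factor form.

rank_ℚ(R)=4; free=4−4=0
SNF(R) diag = [5, 15, 45, 90] → torsion [5, 15, 45, 90]

Answer: M ≅ ℤ/5 ⊕ ℤ/15 ⊕ ℤ/45 ⊕ ℤ/90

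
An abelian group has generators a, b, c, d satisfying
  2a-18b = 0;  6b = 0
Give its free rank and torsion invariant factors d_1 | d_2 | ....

Answer: M ≅ ℤ^2 ⊕ ℤ/2 ⊕ ℤ/6

Derivation:
rank_ℚ(R)=2; free=4−2=2
SNF(R) diag = [2, 6] → torsion [2, 6]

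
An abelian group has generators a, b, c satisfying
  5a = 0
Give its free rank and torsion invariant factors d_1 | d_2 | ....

Answer: M ≅ ℤ^2 ⊕ ℤ/5

Derivation:
rank_ℚ(R)=1; free=3−1=2
SNF(R) diag = [5] → torsion [5]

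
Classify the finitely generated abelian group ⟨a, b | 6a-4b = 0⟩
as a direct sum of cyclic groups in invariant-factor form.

rank_ℚ(R)=1; free=2−1=1
SNF(R) diag = [2] → torsion [2]

Answer: M ≅ ℤ^1 ⊕ ℤ/2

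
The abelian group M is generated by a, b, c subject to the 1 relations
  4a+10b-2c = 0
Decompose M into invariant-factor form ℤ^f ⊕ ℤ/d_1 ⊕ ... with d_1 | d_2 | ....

rank_ℚ(R)=1; free=3−1=2
SNF(R) diag = [2] → torsion [2]

Answer: M ≅ ℤ^2 ⊕ ℤ/2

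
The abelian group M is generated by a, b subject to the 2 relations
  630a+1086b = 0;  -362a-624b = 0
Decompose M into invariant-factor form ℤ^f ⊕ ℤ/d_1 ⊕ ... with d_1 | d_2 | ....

Answer: M ≅ ℤ/2 ⊕ ℤ/6

Derivation:
rank_ℚ(R)=2; free=2−2=0
SNF(R) diag = [2, 6] → torsion [2, 6]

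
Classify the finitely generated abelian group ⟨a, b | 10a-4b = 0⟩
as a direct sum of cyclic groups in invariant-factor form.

rank_ℚ(R)=1; free=2−1=1
SNF(R) diag = [2] → torsion [2]

Answer: M ≅ ℤ^1 ⊕ ℤ/2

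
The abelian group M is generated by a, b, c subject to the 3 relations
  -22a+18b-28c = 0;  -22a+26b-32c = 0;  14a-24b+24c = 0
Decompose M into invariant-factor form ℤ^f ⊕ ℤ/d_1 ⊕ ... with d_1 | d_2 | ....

Answer: M ≅ ℤ/2 ⊕ ℤ/2 ⊕ ℤ/4

Derivation:
rank_ℚ(R)=3; free=3−3=0
SNF(R) diag = [2, 2, 4] → torsion [2, 2, 4]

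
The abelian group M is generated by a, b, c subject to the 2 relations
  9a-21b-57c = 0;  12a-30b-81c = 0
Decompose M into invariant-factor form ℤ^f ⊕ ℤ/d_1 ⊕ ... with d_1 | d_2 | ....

rank_ℚ(R)=2; free=3−2=1
SNF(R) diag = [3, 3] → torsion [3, 3]

Answer: M ≅ ℤ^1 ⊕ ℤ/3 ⊕ ℤ/3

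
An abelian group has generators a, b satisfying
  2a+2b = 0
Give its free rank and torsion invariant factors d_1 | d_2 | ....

Answer: M ≅ ℤ^1 ⊕ ℤ/2

Derivation:
rank_ℚ(R)=1; free=2−1=1
SNF(R) diag = [2] → torsion [2]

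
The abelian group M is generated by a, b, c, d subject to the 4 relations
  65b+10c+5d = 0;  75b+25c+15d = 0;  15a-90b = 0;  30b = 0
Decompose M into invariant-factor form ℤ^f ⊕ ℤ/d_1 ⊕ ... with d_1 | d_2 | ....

Answer: M ≅ ℤ/5 ⊕ ℤ/5 ⊕ ℤ/15 ⊕ ℤ/30

Derivation:
rank_ℚ(R)=4; free=4−4=0
SNF(R) diag = [5, 5, 15, 30] → torsion [5, 5, 15, 30]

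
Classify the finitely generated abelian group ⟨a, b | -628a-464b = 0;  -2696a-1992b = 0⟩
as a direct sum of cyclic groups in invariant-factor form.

Answer: M ≅ ℤ/4 ⊕ ℤ/8

Derivation:
rank_ℚ(R)=2; free=2−2=0
SNF(R) diag = [4, 8] → torsion [4, 8]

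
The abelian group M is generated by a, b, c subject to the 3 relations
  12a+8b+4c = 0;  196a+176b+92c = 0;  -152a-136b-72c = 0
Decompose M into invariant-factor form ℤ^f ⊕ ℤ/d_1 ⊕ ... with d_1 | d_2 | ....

rank_ℚ(R)=3; free=3−3=0
SNF(R) diag = [4, 8, 16] → torsion [4, 8, 16]

Answer: M ≅ ℤ/4 ⊕ ℤ/8 ⊕ ℤ/16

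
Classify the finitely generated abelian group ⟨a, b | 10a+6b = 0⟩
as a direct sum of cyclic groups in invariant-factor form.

Answer: M ≅ ℤ^1 ⊕ ℤ/2

Derivation:
rank_ℚ(R)=1; free=2−1=1
SNF(R) diag = [2] → torsion [2]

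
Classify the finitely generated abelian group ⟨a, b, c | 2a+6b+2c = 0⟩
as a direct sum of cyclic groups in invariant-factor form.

rank_ℚ(R)=1; free=3−1=2
SNF(R) diag = [2] → torsion [2]

Answer: M ≅ ℤ^2 ⊕ ℤ/2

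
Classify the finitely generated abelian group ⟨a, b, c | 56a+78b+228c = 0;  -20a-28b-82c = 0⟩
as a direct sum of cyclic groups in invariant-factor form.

Answer: M ≅ ℤ^1 ⊕ ℤ/2 ⊕ ℤ/2

Derivation:
rank_ℚ(R)=2; free=3−2=1
SNF(R) diag = [2, 2] → torsion [2, 2]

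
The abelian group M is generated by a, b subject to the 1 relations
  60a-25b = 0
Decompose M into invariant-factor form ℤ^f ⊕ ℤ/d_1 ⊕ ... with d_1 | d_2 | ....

rank_ℚ(R)=1; free=2−1=1
SNF(R) diag = [5] → torsion [5]

Answer: M ≅ ℤ^1 ⊕ ℤ/5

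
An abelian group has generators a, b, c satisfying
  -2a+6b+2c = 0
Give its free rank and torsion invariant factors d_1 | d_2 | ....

Answer: M ≅ ℤ^2 ⊕ ℤ/2

Derivation:
rank_ℚ(R)=1; free=3−1=2
SNF(R) diag = [2] → torsion [2]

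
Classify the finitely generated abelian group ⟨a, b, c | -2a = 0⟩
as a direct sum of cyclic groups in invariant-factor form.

rank_ℚ(R)=1; free=3−1=2
SNF(R) diag = [2] → torsion [2]

Answer: M ≅ ℤ^2 ⊕ ℤ/2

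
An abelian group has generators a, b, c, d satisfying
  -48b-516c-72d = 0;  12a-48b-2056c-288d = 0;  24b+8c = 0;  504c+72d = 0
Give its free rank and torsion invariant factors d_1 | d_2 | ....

Answer: M ≅ ℤ/4 ⊕ ℤ/12 ⊕ ℤ/24 ⊕ ℤ/72

Derivation:
rank_ℚ(R)=4; free=4−4=0
SNF(R) diag = [4, 12, 24, 72] → torsion [4, 12, 24, 72]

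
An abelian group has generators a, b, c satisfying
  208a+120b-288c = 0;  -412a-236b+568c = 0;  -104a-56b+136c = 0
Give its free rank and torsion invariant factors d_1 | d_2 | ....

Answer: M ≅ ℤ/4 ⊕ ℤ/8 ⊕ ℤ/24

Derivation:
rank_ℚ(R)=3; free=3−3=0
SNF(R) diag = [4, 8, 24] → torsion [4, 8, 24]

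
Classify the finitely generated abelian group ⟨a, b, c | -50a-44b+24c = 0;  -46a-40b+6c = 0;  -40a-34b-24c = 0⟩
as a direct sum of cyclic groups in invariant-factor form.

Answer: M ≅ ℤ/2 ⊕ ℤ/6 ⊕ ℤ/6

Derivation:
rank_ℚ(R)=3; free=3−3=0
SNF(R) diag = [2, 6, 6] → torsion [2, 6, 6]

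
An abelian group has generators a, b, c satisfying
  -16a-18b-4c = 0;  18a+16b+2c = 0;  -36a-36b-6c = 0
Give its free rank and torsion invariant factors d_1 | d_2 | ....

rank_ℚ(R)=3; free=3−3=0
SNF(R) diag = [2, 2, 6] → torsion [2, 2, 6]

Answer: M ≅ ℤ/2 ⊕ ℤ/2 ⊕ ℤ/6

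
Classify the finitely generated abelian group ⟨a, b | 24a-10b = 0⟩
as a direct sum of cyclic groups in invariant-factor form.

rank_ℚ(R)=1; free=2−1=1
SNF(R) diag = [2] → torsion [2]

Answer: M ≅ ℤ^1 ⊕ ℤ/2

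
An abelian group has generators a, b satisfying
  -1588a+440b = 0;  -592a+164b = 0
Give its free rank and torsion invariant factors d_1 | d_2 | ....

rank_ℚ(R)=2; free=2−2=0
SNF(R) diag = [4, 12] → torsion [4, 12]

Answer: M ≅ ℤ/4 ⊕ ℤ/12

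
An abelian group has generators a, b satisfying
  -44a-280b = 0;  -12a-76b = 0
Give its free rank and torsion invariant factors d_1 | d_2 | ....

Answer: M ≅ ℤ/4 ⊕ ℤ/4

Derivation:
rank_ℚ(R)=2; free=2−2=0
SNF(R) diag = [4, 4] → torsion [4, 4]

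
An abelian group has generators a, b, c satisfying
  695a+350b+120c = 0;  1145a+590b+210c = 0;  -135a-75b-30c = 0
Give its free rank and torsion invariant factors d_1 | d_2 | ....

rank_ℚ(R)=3; free=3−3=0
SNF(R) diag = [5, 15, 30] → torsion [5, 15, 30]

Answer: M ≅ ℤ/5 ⊕ ℤ/15 ⊕ ℤ/30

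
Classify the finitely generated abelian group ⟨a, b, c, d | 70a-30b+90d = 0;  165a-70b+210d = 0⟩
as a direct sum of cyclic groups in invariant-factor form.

Answer: M ≅ ℤ^2 ⊕ ℤ/5 ⊕ ℤ/10

Derivation:
rank_ℚ(R)=2; free=4−2=2
SNF(R) diag = [5, 10] → torsion [5, 10]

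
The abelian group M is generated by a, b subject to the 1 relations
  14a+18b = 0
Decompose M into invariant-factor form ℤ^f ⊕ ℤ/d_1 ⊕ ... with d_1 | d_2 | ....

Answer: M ≅ ℤ^1 ⊕ ℤ/2

Derivation:
rank_ℚ(R)=1; free=2−1=1
SNF(R) diag = [2] → torsion [2]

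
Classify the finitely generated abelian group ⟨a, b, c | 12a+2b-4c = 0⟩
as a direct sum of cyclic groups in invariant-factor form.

Answer: M ≅ ℤ^2 ⊕ ℤ/2

Derivation:
rank_ℚ(R)=1; free=3−1=2
SNF(R) diag = [2] → torsion [2]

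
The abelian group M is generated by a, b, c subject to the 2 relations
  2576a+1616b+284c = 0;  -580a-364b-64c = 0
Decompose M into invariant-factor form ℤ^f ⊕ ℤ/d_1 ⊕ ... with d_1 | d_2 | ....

rank_ℚ(R)=2; free=3−2=1
SNF(R) diag = [4, 12] → torsion [4, 12]

Answer: M ≅ ℤ^1 ⊕ ℤ/4 ⊕ ℤ/12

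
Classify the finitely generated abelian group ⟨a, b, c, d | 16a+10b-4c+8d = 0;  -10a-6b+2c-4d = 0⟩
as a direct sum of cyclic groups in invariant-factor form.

rank_ℚ(R)=2; free=4−2=2
SNF(R) diag = [2, 2] → torsion [2, 2]

Answer: M ≅ ℤ^2 ⊕ ℤ/2 ⊕ ℤ/2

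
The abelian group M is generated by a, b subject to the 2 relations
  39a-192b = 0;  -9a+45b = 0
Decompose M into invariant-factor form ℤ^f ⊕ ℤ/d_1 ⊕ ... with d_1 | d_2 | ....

Answer: M ≅ ℤ/3 ⊕ ℤ/9

Derivation:
rank_ℚ(R)=2; free=2−2=0
SNF(R) diag = [3, 9] → torsion [3, 9]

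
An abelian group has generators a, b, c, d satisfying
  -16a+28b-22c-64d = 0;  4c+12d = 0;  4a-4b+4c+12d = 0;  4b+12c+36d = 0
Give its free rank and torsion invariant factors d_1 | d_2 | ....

rank_ℚ(R)=4; free=4−4=0
SNF(R) diag = [2, 4, 4, 4] → torsion [2, 4, 4, 4]

Answer: M ≅ ℤ/2 ⊕ ℤ/4 ⊕ ℤ/4 ⊕ ℤ/4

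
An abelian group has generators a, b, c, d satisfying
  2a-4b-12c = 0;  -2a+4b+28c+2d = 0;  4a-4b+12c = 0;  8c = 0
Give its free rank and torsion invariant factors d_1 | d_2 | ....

rank_ℚ(R)=4; free=4−4=0
SNF(R) diag = [2, 2, 4, 8] → torsion [2, 2, 4, 8]

Answer: M ≅ ℤ/2 ⊕ ℤ/2 ⊕ ℤ/4 ⊕ ℤ/8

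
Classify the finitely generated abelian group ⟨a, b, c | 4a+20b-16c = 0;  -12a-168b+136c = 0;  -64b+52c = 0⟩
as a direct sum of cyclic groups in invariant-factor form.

Answer: M ≅ ℤ/4 ⊕ ℤ/4 ⊕ ℤ/4

Derivation:
rank_ℚ(R)=3; free=3−3=0
SNF(R) diag = [4, 4, 4] → torsion [4, 4, 4]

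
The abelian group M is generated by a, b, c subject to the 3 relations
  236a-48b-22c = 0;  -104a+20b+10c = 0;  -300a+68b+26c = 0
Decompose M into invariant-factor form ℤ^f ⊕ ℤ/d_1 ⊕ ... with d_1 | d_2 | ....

rank_ℚ(R)=3; free=3−3=0
SNF(R) diag = [2, 4, 4] → torsion [2, 4, 4]

Answer: M ≅ ℤ/2 ⊕ ℤ/4 ⊕ ℤ/4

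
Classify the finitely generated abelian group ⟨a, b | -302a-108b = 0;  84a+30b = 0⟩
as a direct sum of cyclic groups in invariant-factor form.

rank_ℚ(R)=2; free=2−2=0
SNF(R) diag = [2, 6] → torsion [2, 6]

Answer: M ≅ ℤ/2 ⊕ ℤ/6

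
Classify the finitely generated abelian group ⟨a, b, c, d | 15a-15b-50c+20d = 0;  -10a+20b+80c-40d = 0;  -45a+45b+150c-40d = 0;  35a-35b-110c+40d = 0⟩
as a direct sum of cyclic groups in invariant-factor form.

Answer: M ≅ ℤ/5 ⊕ ℤ/10 ⊕ ℤ/20 ⊕ ℤ/20

Derivation:
rank_ℚ(R)=4; free=4−4=0
SNF(R) diag = [5, 10, 20, 20] → torsion [5, 10, 20, 20]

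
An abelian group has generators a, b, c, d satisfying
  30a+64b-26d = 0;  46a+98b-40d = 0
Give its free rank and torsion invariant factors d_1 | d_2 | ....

rank_ℚ(R)=2; free=4−2=2
SNF(R) diag = [2, 2] → torsion [2, 2]

Answer: M ≅ ℤ^2 ⊕ ℤ/2 ⊕ ℤ/2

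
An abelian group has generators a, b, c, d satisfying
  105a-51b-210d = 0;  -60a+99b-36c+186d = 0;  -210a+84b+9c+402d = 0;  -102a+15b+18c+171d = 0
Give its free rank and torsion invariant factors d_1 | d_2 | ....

rank_ℚ(R)=4; free=4−4=0
SNF(R) diag = [3, 3, 9, 27] → torsion [3, 3, 9, 27]

Answer: M ≅ ℤ/3 ⊕ ℤ/3 ⊕ ℤ/9 ⊕ ℤ/27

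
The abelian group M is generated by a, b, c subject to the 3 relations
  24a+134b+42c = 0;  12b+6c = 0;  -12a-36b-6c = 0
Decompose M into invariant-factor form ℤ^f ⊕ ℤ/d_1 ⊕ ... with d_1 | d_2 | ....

Answer: M ≅ ℤ/2 ⊕ ℤ/6 ⊕ ℤ/12

Derivation:
rank_ℚ(R)=3; free=3−3=0
SNF(R) diag = [2, 6, 12] → torsion [2, 6, 12]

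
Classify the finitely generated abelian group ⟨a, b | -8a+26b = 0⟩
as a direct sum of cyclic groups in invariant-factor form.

rank_ℚ(R)=1; free=2−1=1
SNF(R) diag = [2] → torsion [2]

Answer: M ≅ ℤ^1 ⊕ ℤ/2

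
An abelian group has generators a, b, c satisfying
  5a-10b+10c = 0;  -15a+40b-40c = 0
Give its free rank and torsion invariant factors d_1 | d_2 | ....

rank_ℚ(R)=2; free=3−2=1
SNF(R) diag = [5, 10] → torsion [5, 10]

Answer: M ≅ ℤ^1 ⊕ ℤ/5 ⊕ ℤ/10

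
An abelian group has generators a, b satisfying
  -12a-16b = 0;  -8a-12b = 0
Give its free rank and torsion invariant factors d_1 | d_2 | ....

Answer: M ≅ ℤ/4 ⊕ ℤ/4

Derivation:
rank_ℚ(R)=2; free=2−2=0
SNF(R) diag = [4, 4] → torsion [4, 4]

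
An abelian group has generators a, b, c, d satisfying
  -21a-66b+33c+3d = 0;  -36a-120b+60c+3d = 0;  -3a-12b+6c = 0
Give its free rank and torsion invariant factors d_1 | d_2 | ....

Answer: M ≅ ℤ^1 ⊕ ℤ/3 ⊕ ℤ/3 ⊕ ℤ/3

Derivation:
rank_ℚ(R)=3; free=4−3=1
SNF(R) diag = [3, 3, 3] → torsion [3, 3, 3]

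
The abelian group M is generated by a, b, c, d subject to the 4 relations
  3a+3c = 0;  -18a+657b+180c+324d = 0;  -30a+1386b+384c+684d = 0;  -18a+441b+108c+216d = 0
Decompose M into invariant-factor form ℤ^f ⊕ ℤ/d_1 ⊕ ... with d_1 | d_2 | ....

Answer: M ≅ ℤ/3 ⊕ ℤ/9 ⊕ ℤ/18 ⊕ ℤ/36

Derivation:
rank_ℚ(R)=4; free=4−4=0
SNF(R) diag = [3, 9, 18, 36] → torsion [3, 9, 18, 36]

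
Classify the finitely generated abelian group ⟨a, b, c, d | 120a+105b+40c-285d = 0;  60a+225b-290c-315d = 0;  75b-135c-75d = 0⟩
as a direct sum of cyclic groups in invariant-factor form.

rank_ℚ(R)=3; free=4−3=1
SNF(R) diag = [5, 15, 30] → torsion [5, 15, 30]

Answer: M ≅ ℤ^1 ⊕ ℤ/5 ⊕ ℤ/15 ⊕ ℤ/30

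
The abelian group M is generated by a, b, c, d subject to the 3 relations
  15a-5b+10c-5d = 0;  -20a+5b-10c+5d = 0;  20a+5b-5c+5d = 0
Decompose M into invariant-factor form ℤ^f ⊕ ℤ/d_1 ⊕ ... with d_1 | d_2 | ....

Answer: M ≅ ℤ^1 ⊕ ℤ/5 ⊕ ℤ/5 ⊕ ℤ/5

Derivation:
rank_ℚ(R)=3; free=4−3=1
SNF(R) diag = [5, 5, 5] → torsion [5, 5, 5]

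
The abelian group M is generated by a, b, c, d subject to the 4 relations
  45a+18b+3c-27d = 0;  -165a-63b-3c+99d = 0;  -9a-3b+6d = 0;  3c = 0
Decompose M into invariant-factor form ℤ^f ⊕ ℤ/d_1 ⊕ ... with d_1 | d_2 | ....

Answer: M ≅ ℤ/3 ⊕ ℤ/3 ⊕ ℤ/3 ⊕ ℤ/9

Derivation:
rank_ℚ(R)=4; free=4−4=0
SNF(R) diag = [3, 3, 3, 9] → torsion [3, 3, 3, 9]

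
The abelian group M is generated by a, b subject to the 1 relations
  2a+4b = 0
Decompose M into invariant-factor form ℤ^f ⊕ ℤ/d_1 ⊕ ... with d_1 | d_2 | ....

rank_ℚ(R)=1; free=2−1=1
SNF(R) diag = [2] → torsion [2]

Answer: M ≅ ℤ^1 ⊕ ℤ/2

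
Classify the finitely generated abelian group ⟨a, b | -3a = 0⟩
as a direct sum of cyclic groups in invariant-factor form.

rank_ℚ(R)=1; free=2−1=1
SNF(R) diag = [3] → torsion [3]

Answer: M ≅ ℤ^1 ⊕ ℤ/3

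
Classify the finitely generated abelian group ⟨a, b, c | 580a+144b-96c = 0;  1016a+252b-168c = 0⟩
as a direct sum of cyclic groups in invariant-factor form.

rank_ℚ(R)=2; free=3−2=1
SNF(R) diag = [4, 12] → torsion [4, 12]

Answer: M ≅ ℤ^1 ⊕ ℤ/4 ⊕ ℤ/12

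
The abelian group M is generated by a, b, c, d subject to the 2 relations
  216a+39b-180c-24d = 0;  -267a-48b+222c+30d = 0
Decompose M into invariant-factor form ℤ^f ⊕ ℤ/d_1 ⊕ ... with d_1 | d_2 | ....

Answer: M ≅ ℤ^2 ⊕ ℤ/3 ⊕ ℤ/3

Derivation:
rank_ℚ(R)=2; free=4−2=2
SNF(R) diag = [3, 3] → torsion [3, 3]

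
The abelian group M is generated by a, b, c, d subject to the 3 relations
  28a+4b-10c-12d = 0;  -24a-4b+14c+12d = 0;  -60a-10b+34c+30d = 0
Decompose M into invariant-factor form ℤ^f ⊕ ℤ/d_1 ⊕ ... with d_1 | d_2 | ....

rank_ℚ(R)=3; free=4−3=1
SNF(R) diag = [2, 2, 4] → torsion [2, 2, 4]

Answer: M ≅ ℤ^1 ⊕ ℤ/2 ⊕ ℤ/2 ⊕ ℤ/4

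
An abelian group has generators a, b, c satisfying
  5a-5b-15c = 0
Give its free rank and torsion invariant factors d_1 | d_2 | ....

Answer: M ≅ ℤ^2 ⊕ ℤ/5

Derivation:
rank_ℚ(R)=1; free=3−1=2
SNF(R) diag = [5] → torsion [5]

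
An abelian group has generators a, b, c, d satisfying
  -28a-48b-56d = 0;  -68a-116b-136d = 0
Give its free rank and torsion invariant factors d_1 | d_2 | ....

Answer: M ≅ ℤ^2 ⊕ ℤ/4 ⊕ ℤ/4

Derivation:
rank_ℚ(R)=2; free=4−2=2
SNF(R) diag = [4, 4] → torsion [4, 4]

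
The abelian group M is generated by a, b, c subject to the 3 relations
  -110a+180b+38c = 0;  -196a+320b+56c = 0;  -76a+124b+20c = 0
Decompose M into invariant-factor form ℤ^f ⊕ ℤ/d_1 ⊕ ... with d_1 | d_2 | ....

Answer: M ≅ ℤ/2 ⊕ ℤ/4 ⊕ ℤ/4

Derivation:
rank_ℚ(R)=3; free=3−3=0
SNF(R) diag = [2, 4, 4] → torsion [2, 4, 4]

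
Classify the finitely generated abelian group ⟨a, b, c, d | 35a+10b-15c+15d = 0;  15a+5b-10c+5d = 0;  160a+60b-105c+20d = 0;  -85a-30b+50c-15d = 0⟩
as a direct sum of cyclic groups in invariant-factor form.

Answer: M ≅ ℤ/5 ⊕ ℤ/5 ⊕ ℤ/5 ⊕ ℤ/10

Derivation:
rank_ℚ(R)=4; free=4−4=0
SNF(R) diag = [5, 5, 5, 10] → torsion [5, 5, 5, 10]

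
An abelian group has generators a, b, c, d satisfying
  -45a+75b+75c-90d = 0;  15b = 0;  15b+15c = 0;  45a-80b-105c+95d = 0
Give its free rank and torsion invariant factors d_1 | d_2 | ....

Answer: M ≅ ℤ/5 ⊕ ℤ/15 ⊕ ℤ/15 ⊕ ℤ/45

Derivation:
rank_ℚ(R)=4; free=4−4=0
SNF(R) diag = [5, 15, 15, 45] → torsion [5, 15, 15, 45]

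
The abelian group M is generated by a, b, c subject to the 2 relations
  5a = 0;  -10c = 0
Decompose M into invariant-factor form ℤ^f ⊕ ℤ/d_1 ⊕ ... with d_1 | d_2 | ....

Answer: M ≅ ℤ^1 ⊕ ℤ/5 ⊕ ℤ/10

Derivation:
rank_ℚ(R)=2; free=3−2=1
SNF(R) diag = [5, 10] → torsion [5, 10]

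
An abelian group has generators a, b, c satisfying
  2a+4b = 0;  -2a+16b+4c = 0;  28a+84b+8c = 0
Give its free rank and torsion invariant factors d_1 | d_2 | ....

Answer: M ≅ ℤ/2 ⊕ ℤ/4 ⊕ ℤ/12

Derivation:
rank_ℚ(R)=3; free=3−3=0
SNF(R) diag = [2, 4, 12] → torsion [2, 4, 12]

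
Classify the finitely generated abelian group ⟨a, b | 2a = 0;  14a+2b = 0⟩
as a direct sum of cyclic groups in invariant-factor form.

rank_ℚ(R)=2; free=2−2=0
SNF(R) diag = [2, 2] → torsion [2, 2]

Answer: M ≅ ℤ/2 ⊕ ℤ/2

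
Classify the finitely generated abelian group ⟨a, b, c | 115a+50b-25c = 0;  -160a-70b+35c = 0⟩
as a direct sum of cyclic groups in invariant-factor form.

Answer: M ≅ ℤ^1 ⊕ ℤ/5 ⊕ ℤ/5

Derivation:
rank_ℚ(R)=2; free=3−2=1
SNF(R) diag = [5, 5] → torsion [5, 5]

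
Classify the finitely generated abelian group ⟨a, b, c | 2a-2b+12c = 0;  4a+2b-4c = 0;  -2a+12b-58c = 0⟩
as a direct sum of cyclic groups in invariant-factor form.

Answer: M ≅ ℤ/2 ⊕ ℤ/2 ⊕ ℤ/2

Derivation:
rank_ℚ(R)=3; free=3−3=0
SNF(R) diag = [2, 2, 2] → torsion [2, 2, 2]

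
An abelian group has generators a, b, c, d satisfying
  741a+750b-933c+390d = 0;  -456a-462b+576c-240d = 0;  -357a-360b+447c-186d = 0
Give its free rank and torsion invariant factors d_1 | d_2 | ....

Answer: M ≅ ℤ^1 ⊕ ℤ/3 ⊕ ℤ/6 ⊕ ℤ/18

Derivation:
rank_ℚ(R)=3; free=4−3=1
SNF(R) diag = [3, 6, 18] → torsion [3, 6, 18]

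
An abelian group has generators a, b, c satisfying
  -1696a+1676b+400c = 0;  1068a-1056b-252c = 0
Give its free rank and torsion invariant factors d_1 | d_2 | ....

Answer: M ≅ ℤ^1 ⊕ ℤ/4 ⊕ ℤ/12

Derivation:
rank_ℚ(R)=2; free=3−2=1
SNF(R) diag = [4, 12] → torsion [4, 12]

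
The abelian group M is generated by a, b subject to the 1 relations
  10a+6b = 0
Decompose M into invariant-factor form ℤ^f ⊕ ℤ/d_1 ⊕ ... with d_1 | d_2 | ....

rank_ℚ(R)=1; free=2−1=1
SNF(R) diag = [2] → torsion [2]

Answer: M ≅ ℤ^1 ⊕ ℤ/2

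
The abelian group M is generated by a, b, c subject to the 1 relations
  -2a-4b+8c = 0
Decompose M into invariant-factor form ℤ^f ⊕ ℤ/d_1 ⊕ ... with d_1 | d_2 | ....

Answer: M ≅ ℤ^2 ⊕ ℤ/2

Derivation:
rank_ℚ(R)=1; free=3−1=2
SNF(R) diag = [2] → torsion [2]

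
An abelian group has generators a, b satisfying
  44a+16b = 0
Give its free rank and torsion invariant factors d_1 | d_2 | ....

rank_ℚ(R)=1; free=2−1=1
SNF(R) diag = [4] → torsion [4]

Answer: M ≅ ℤ^1 ⊕ ℤ/4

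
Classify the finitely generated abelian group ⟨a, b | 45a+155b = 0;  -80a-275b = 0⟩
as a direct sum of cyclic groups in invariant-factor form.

rank_ℚ(R)=2; free=2−2=0
SNF(R) diag = [5, 5] → torsion [5, 5]

Answer: M ≅ ℤ/5 ⊕ ℤ/5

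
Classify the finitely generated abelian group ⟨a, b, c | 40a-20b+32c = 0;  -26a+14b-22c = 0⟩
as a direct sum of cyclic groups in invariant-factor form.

Answer: M ≅ ℤ^1 ⊕ ℤ/2 ⊕ ℤ/4

Derivation:
rank_ℚ(R)=2; free=3−2=1
SNF(R) diag = [2, 4] → torsion [2, 4]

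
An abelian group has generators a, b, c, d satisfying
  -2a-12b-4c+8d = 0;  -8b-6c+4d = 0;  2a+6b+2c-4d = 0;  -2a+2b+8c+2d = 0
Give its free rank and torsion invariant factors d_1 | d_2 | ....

rank_ℚ(R)=4; free=4−4=0
SNF(R) diag = [2, 2, 2, 2] → torsion [2, 2, 2, 2]

Answer: M ≅ ℤ/2 ⊕ ℤ/2 ⊕ ℤ/2 ⊕ ℤ/2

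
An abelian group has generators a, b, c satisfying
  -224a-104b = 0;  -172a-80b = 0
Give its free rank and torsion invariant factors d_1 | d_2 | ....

rank_ℚ(R)=2; free=3−2=1
SNF(R) diag = [4, 8] → torsion [4, 8]

Answer: M ≅ ℤ^1 ⊕ ℤ/4 ⊕ ℤ/8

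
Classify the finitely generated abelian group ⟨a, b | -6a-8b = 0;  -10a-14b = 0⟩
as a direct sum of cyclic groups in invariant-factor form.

Answer: M ≅ ℤ/2 ⊕ ℤ/2

Derivation:
rank_ℚ(R)=2; free=2−2=0
SNF(R) diag = [2, 2] → torsion [2, 2]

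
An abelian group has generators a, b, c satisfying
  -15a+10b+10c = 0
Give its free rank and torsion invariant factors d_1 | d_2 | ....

Answer: M ≅ ℤ^2 ⊕ ℤ/5

Derivation:
rank_ℚ(R)=1; free=3−1=2
SNF(R) diag = [5] → torsion [5]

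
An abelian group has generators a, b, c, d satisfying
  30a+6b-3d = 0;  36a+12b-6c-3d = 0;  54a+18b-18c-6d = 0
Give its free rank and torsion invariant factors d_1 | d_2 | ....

rank_ℚ(R)=3; free=4−3=1
SNF(R) diag = [3, 6, 12] → torsion [3, 6, 12]

Answer: M ≅ ℤ^1 ⊕ ℤ/3 ⊕ ℤ/6 ⊕ ℤ/12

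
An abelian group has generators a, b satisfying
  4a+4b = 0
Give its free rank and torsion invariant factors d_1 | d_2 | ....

rank_ℚ(R)=1; free=2−1=1
SNF(R) diag = [4] → torsion [4]

Answer: M ≅ ℤ^1 ⊕ ℤ/4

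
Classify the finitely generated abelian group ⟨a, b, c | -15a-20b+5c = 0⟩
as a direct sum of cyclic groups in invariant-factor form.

Answer: M ≅ ℤ^2 ⊕ ℤ/5

Derivation:
rank_ℚ(R)=1; free=3−1=2
SNF(R) diag = [5] → torsion [5]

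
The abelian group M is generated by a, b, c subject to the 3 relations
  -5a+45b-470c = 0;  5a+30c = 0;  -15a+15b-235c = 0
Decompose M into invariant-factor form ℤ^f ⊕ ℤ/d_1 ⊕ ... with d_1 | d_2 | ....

rank_ℚ(R)=3; free=3−3=0
SNF(R) diag = [5, 5, 15] → torsion [5, 5, 15]

Answer: M ≅ ℤ/5 ⊕ ℤ/5 ⊕ ℤ/15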